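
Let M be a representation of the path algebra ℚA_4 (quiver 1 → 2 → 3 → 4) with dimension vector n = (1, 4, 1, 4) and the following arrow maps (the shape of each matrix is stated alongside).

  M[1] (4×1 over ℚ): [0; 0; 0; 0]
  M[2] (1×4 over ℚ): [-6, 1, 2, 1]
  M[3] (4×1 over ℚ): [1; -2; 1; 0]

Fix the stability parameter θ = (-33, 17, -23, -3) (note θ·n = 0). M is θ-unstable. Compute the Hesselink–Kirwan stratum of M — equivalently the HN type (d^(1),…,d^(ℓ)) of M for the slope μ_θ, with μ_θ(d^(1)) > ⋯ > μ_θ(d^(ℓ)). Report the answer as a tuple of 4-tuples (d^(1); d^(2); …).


Via rank(M_{q-1}∘⋯∘M_p): M ≅ I[1,1], I[2,2]^3, I[2,4], I[4,4]^3.
μ_θ-semistable layers: μ^(1)=17; μ^(2)=-3; μ^(3)=-33

((0, 3, 0, 0); (0, 1, 1, 4); (1, 0, 0, 0))


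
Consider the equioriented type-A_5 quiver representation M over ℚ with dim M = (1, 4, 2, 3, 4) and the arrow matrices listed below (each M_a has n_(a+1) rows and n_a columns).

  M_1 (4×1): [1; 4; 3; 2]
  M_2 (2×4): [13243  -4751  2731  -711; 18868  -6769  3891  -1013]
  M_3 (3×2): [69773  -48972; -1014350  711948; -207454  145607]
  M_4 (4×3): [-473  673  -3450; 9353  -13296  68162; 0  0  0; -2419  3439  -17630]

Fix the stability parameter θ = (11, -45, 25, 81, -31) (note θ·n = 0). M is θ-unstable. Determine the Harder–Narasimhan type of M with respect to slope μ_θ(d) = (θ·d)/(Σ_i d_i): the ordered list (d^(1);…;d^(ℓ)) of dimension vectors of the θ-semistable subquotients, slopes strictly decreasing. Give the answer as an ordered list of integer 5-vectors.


Interval decomposition of M: I[1,4], I[2,2]^2, I[2,5], I[4,5], I[5,5]^2.
HN type (ℓ=5): μ^(1)=81; μ^(2)=25; μ^(3)=-17; μ^(4)=-31; μ^(5)=-45

((0, 0, 0, 1, 0); (0, 0, 2, 2, 2); (1, 1, 0, 0, 0); (0, 0, 0, 0, 2); (0, 3, 0, 0, 0))


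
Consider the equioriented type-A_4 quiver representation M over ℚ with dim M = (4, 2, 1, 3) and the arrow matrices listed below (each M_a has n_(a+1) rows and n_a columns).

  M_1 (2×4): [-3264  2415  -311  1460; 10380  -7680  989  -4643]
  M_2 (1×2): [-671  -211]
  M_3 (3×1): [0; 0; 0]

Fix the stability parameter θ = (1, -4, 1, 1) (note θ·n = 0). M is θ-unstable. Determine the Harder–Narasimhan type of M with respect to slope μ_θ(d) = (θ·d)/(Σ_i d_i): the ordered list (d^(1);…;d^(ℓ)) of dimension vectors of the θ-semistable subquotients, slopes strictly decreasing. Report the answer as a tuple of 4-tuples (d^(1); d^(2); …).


Interval decomposition of M: I[1,1]^2, I[1,2], I[1,3], I[4,4]^3.
HN type (ℓ=2): μ^(1)=1; μ^(2)=-3/2

((2, 0, 1, 3); (2, 2, 0, 0))


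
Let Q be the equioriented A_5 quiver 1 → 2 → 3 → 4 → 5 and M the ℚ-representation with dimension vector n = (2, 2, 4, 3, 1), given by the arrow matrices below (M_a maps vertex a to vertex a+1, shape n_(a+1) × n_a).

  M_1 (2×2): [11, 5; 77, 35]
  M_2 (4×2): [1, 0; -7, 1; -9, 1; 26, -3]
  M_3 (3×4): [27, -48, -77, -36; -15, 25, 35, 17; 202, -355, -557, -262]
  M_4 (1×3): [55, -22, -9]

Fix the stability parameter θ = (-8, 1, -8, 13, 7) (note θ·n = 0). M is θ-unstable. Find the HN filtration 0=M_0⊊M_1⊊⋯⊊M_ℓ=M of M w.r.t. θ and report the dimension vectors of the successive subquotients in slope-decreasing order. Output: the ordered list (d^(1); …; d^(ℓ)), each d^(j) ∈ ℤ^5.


Barcode: M ≅ I[1,1], I[1,5], I[2,4], I[3,3], I[3,4]. HN layers by μ_θ (4 steps, strictly decreasing):
  μ^(1)=13; μ^(2)=10; μ^(3)=-7/2; μ^(4)=-8

((0, 0, 0, 2, 0); (0, 0, 0, 1, 1); (0, 2, 2, 0, 0); (2, 0, 2, 0, 0))


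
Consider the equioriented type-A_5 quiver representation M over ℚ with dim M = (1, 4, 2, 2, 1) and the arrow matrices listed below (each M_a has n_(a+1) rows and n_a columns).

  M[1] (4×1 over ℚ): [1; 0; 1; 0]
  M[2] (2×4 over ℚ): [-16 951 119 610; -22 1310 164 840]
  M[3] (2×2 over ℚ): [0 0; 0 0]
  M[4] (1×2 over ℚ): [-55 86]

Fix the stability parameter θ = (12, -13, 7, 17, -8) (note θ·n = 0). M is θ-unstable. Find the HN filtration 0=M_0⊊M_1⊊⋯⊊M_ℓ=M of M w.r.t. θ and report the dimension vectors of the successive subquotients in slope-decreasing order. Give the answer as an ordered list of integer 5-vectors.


Interval decomposition of M: I[1,3], I[2,2]^2, I[2,3], I[4,4], I[4,5].
HN type (ℓ=5): μ^(1)=17; μ^(2)=7; μ^(3)=9/2; μ^(4)=-1/2; μ^(5)=-13

((0, 0, 0, 1, 0); (0, 0, 2, 0, 0); (0, 0, 0, 1, 1); (1, 1, 0, 0, 0); (0, 3, 0, 0, 0))


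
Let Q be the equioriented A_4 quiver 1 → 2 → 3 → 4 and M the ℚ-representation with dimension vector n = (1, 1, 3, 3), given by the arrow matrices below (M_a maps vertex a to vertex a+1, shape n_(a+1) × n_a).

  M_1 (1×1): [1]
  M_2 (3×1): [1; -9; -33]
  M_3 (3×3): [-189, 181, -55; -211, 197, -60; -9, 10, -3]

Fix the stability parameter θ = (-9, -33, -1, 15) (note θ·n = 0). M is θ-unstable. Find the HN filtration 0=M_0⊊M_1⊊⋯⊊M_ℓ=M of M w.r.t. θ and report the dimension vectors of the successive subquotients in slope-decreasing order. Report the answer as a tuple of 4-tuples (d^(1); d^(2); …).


Via rank(M_{q-1}∘⋯∘M_p): M ≅ I[1,4], I[3,4]^2.
μ_θ-semistable layers: μ^(1)=15; μ^(2)=-1; μ^(3)=-21

((0, 0, 0, 3); (0, 0, 3, 0); (1, 1, 0, 0))


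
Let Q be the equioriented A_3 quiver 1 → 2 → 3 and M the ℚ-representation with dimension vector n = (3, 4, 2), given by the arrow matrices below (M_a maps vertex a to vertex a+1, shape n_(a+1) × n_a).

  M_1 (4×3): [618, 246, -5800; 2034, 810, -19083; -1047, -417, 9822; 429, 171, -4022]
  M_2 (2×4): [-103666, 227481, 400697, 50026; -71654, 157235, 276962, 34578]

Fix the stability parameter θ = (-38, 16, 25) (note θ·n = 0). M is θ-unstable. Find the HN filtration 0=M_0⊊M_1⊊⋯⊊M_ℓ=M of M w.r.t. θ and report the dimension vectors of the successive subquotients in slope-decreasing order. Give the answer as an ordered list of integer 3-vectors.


Interval decomposition of M: I[1,1], I[1,3]^2, I[2,2]^2.
HN type (ℓ=3): μ^(1)=25; μ^(2)=16; μ^(3)=-38

((0, 0, 2); (0, 4, 0); (3, 0, 0))


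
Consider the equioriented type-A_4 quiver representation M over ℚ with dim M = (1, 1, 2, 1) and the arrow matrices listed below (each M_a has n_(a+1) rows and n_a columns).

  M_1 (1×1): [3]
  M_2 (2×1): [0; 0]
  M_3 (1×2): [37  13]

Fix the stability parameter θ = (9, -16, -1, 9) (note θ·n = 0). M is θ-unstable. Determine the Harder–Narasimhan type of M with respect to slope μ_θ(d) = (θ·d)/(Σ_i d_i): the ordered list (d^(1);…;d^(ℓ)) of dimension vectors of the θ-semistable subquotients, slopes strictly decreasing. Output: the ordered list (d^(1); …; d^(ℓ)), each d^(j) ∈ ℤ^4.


Interval decomposition of M: I[1,2], I[3,3], I[3,4].
HN type (ℓ=3): μ^(1)=9; μ^(2)=-1; μ^(3)=-7/2

((0, 0, 0, 1); (0, 0, 2, 0); (1, 1, 0, 0))


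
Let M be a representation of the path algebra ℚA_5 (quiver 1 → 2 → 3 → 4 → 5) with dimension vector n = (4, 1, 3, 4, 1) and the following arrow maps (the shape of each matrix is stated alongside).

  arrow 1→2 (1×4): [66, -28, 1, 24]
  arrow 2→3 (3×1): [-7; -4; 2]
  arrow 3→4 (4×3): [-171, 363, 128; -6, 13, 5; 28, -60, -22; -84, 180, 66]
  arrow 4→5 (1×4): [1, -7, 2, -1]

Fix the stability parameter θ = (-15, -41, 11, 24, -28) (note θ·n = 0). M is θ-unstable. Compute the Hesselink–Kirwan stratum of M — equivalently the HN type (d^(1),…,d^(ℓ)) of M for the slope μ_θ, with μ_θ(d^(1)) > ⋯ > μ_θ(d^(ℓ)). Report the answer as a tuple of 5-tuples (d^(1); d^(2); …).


Barcode: M ≅ I[1,1]^3, I[1,5], I[3,4]^2, I[4,4]. HN layers by μ_θ (5 steps, strictly decreasing):
  μ^(1)=24; μ^(2)=11; μ^(3)=7/3; μ^(4)=-15; μ^(5)=-28

((0, 0, 0, 3, 0); (0, 0, 2, 0, 0); (0, 0, 1, 1, 1); (3, 0, 0, 0, 0); (1, 1, 0, 0, 0))


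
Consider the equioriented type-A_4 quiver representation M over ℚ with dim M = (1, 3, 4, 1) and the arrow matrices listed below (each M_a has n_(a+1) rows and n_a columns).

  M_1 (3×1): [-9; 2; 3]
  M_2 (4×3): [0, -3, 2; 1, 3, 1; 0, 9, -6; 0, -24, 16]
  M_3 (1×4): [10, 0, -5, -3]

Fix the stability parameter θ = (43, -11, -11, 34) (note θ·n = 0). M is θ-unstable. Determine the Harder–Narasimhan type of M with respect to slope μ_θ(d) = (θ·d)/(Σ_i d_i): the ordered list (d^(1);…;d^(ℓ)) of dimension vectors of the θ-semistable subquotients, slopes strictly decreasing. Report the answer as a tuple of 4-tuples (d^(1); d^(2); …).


Interval decomposition of M: I[1,2], I[2,3], I[2,4], I[3,3]^2.
HN type (ℓ=3): μ^(1)=34; μ^(2)=16; μ^(3)=-11

((0, 0, 0, 1); (1, 1, 0, 0); (0, 2, 4, 0))


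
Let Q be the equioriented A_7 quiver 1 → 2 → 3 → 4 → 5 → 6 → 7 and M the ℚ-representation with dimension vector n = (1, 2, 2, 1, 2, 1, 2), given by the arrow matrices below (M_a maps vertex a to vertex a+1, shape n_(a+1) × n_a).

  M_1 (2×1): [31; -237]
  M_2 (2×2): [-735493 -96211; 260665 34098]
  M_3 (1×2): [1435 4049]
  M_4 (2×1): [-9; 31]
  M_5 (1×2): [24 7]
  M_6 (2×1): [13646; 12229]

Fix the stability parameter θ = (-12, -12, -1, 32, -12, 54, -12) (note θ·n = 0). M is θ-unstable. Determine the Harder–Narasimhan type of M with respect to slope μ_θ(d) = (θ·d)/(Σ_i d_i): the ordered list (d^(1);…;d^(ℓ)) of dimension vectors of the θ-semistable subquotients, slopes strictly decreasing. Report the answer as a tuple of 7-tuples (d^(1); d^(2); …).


Via rank(M_{q-1}∘⋯∘M_p): M ≅ I[1,7], I[2,3], I[5,5], I[7,7].
μ_θ-semistable layers: μ^(1)=21; μ^(2)=10; μ^(3)=-1; μ^(4)=-12

((0, 0, 0, 0, 0, 1, 1); (0, 0, 0, 1, 1, 0, 0); (0, 0, 2, 0, 0, 0, 0); (1, 2, 0, 0, 1, 0, 1))


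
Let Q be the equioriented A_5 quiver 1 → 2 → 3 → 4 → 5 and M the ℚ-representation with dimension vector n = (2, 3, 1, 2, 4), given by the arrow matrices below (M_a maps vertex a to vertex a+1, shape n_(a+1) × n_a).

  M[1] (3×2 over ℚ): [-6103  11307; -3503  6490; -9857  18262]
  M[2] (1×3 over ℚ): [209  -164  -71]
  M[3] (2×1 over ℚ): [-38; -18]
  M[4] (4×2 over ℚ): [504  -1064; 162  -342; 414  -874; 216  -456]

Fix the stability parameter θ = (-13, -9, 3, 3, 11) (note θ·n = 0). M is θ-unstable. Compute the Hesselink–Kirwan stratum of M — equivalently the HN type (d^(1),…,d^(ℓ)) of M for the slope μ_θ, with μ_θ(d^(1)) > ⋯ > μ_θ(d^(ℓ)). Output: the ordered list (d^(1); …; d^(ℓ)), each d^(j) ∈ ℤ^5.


Interval decomposition of M: I[1,2], I[1,4], I[2,2], I[4,5], I[5,5]^3.
HN type (ℓ=4): μ^(1)=11; μ^(2)=3; μ^(3)=-9; μ^(4)=-13

((0, 0, 0, 0, 4); (0, 0, 1, 2, 0); (0, 3, 0, 0, 0); (2, 0, 0, 0, 0))


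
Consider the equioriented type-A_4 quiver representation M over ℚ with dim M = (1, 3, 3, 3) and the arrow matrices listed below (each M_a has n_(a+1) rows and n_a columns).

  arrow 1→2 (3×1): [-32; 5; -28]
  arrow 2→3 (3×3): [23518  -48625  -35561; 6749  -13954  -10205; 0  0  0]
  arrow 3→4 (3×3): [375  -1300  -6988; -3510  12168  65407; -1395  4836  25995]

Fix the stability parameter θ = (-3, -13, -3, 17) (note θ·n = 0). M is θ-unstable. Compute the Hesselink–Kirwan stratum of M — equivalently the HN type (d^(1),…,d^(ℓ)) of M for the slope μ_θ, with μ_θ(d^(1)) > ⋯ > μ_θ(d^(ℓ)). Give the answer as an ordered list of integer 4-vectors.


Barcode: M ≅ I[1,4], I[2,2], I[2,3], I[3,4], I[4,4]. HN layers by μ_θ (4 steps, strictly decreasing):
  μ^(1)=17; μ^(2)=-3; μ^(3)=-8; μ^(4)=-13

((0, 0, 0, 3); (0, 0, 3, 0); (1, 1, 0, 0); (0, 2, 0, 0))


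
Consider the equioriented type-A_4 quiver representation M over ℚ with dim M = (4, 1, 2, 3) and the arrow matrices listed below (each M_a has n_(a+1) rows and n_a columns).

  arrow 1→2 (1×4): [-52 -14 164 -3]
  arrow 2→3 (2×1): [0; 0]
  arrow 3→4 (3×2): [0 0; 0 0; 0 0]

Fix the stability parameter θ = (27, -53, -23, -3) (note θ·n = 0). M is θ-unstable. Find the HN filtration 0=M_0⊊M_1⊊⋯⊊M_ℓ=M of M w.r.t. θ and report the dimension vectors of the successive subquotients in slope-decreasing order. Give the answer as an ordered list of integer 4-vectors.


Via rank(M_{q-1}∘⋯∘M_p): M ≅ I[1,1]^3, I[1,2], I[3,3]^2, I[4,4]^3.
μ_θ-semistable layers: μ^(1)=27; μ^(2)=-3; μ^(3)=-13; μ^(4)=-23

((3, 0, 0, 0); (0, 0, 0, 3); (1, 1, 0, 0); (0, 0, 2, 0))


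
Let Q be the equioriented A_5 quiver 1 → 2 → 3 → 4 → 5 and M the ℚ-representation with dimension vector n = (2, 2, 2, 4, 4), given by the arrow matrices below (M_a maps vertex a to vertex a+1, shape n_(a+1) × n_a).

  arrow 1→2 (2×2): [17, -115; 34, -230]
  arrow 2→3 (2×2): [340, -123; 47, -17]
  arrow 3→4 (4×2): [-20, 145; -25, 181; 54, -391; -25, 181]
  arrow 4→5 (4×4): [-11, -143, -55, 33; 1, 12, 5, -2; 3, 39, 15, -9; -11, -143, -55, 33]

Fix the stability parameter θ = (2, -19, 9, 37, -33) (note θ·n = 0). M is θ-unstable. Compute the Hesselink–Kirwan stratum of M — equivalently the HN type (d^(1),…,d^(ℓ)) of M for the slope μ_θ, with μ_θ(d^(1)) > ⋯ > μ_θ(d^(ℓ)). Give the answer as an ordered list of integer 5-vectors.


Barcode: M ≅ I[1,1], I[1,4], I[2,4], I[4,5]^2, I[5,5]^2. HN layers by μ_θ (6 steps, strictly decreasing):
  μ^(1)=37; μ^(2)=9; μ^(3)=2; μ^(4)=-17/2; μ^(5)=-19; μ^(6)=-33

((0, 0, 0, 2, 0); (0, 0, 2, 0, 0); (1, 0, 0, 2, 2); (1, 1, 0, 0, 0); (0, 1, 0, 0, 0); (0, 0, 0, 0, 2))


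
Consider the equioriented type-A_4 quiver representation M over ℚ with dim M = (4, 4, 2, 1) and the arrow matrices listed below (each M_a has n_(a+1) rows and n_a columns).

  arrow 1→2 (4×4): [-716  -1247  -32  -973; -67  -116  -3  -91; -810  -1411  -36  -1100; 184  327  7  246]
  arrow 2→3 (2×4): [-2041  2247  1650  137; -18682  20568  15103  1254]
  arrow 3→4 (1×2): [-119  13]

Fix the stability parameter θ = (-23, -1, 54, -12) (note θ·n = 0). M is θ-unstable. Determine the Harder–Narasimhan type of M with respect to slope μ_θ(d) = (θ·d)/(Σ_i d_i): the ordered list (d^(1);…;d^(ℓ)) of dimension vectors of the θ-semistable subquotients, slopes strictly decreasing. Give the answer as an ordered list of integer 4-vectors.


Barcode: M ≅ I[1,2]^2, I[1,3], I[1,4]. HN layers by μ_θ (4 steps, strictly decreasing):
  μ^(1)=54; μ^(2)=21; μ^(3)=-1; μ^(4)=-23

((0, 0, 1, 0); (0, 0, 1, 1); (0, 4, 0, 0); (4, 0, 0, 0))


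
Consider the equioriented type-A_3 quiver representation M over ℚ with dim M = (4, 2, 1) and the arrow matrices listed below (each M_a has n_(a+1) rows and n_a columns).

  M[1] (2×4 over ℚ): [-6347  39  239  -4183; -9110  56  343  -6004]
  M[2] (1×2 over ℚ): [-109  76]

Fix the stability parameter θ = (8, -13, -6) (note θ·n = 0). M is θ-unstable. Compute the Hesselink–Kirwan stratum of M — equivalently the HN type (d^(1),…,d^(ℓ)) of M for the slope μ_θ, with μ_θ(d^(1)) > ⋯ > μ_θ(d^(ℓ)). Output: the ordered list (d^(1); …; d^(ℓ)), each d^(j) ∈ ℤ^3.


Via rank(M_{q-1}∘⋯∘M_p): M ≅ I[1,1]^2, I[1,2], I[1,3].
μ_θ-semistable layers: μ^(1)=8; μ^(2)=-5/2; μ^(3)=-11/3

((2, 0, 0); (1, 1, 0); (1, 1, 1))


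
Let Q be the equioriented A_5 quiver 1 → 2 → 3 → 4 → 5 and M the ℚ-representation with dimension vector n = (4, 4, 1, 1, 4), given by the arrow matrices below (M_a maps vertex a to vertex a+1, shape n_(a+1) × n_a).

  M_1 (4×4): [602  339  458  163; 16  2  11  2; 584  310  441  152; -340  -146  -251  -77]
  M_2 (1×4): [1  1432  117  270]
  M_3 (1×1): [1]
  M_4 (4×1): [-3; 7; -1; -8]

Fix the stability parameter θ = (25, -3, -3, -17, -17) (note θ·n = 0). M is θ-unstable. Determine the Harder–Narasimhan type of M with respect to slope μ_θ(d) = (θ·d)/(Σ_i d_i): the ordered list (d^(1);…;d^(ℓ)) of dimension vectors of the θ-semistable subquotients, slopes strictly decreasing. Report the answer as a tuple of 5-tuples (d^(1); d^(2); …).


Interval decomposition of M: I[1,1], I[1,2]^2, I[1,5], I[2,2], I[5,5]^3.
HN type (ℓ=4): μ^(1)=25; μ^(2)=11; μ^(3)=-3; μ^(4)=-17

((1, 0, 0, 0, 0); (2, 2, 0, 0, 0); (1, 2, 1, 1, 1); (0, 0, 0, 0, 3))


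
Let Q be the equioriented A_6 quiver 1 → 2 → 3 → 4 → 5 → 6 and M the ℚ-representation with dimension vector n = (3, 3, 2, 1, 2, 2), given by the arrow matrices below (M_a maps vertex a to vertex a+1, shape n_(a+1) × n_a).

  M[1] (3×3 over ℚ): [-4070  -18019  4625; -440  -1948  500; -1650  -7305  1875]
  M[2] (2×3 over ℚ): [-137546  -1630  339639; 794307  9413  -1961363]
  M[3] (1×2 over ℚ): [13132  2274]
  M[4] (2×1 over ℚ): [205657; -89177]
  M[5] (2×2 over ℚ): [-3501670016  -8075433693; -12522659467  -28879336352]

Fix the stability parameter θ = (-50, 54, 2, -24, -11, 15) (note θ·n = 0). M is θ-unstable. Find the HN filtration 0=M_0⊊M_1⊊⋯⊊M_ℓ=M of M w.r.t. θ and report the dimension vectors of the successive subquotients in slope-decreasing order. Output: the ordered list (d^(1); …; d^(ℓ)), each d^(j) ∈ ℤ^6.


Barcode: M ≅ I[1,1]^2, I[1,3], I[2,2], I[2,6], I[5,6]. HN layers by μ_θ (6 steps, strictly decreasing):
  μ^(1)=54; μ^(2)=28; μ^(3)=15; μ^(4)=21/4; μ^(5)=-11; μ^(6)=-50

((0, 1, 0, 0, 0, 0); (0, 1, 1, 0, 0, 0); (0, 0, 0, 0, 0, 2); (0, 1, 1, 1, 1, 0); (0, 0, 0, 0, 1, 0); (3, 0, 0, 0, 0, 0))


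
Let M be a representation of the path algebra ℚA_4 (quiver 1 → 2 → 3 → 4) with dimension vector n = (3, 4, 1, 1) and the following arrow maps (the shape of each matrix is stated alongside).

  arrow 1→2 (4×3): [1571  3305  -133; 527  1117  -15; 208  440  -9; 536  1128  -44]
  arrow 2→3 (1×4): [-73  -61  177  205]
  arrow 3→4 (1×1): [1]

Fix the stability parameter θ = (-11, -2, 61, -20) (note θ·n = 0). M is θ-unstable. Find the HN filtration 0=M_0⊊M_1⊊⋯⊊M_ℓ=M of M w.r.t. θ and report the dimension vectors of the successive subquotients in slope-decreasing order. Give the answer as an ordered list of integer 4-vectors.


Interval decomposition of M: I[1,1], I[1,2], I[1,4], I[2,2]^2.
HN type (ℓ=3): μ^(1)=41/2; μ^(2)=-2; μ^(3)=-11

((0, 0, 1, 1); (0, 4, 0, 0); (3, 0, 0, 0))


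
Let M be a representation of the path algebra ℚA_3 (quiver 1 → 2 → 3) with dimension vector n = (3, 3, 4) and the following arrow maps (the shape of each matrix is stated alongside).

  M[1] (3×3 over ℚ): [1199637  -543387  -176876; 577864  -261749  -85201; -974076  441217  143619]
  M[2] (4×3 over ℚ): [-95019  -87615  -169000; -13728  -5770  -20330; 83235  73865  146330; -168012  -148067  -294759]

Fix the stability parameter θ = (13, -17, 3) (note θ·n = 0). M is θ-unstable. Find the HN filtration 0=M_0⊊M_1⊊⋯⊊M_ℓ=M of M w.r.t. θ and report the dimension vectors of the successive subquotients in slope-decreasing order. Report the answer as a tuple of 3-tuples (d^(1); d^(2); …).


Via rank(M_{q-1}∘⋯∘M_p): M ≅ I[1,2], I[1,3]^2, I[3,3]^2.
μ_θ-semistable layers: μ^(1)=3; μ^(2)=-2

((0, 0, 4); (3, 3, 0))


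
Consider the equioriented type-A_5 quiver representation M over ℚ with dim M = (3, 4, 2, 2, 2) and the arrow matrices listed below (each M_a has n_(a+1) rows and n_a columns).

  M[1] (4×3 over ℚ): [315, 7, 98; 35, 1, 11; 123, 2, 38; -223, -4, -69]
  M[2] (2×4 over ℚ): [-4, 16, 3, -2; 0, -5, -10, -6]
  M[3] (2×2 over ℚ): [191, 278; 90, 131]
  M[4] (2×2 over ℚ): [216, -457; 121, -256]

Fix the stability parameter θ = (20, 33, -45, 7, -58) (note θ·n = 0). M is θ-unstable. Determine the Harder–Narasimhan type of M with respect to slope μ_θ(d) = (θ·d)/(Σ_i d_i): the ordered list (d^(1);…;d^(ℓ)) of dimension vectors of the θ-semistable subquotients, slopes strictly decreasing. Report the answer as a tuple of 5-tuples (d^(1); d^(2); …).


Barcode: M ≅ I[1,2], I[1,5]^2, I[2,2]. HN layers by μ_θ (3 steps, strictly decreasing):
  μ^(1)=33; μ^(2)=20; μ^(3)=-43/5

((0, 2, 0, 0, 0); (1, 0, 0, 0, 0); (2, 2, 2, 2, 2))


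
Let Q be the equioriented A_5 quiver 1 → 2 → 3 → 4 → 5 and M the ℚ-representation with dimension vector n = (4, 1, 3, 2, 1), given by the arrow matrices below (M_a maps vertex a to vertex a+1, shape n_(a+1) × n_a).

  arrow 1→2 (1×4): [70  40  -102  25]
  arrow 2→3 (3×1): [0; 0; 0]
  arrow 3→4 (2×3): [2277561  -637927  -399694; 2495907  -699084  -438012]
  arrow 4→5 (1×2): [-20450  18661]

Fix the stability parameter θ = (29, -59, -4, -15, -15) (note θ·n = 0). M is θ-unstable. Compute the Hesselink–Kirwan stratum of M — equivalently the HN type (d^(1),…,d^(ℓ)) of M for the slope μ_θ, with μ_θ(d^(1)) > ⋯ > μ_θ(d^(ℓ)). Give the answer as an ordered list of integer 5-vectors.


Interval decomposition of M: I[1,1]^3, I[1,2], I[3,3], I[3,4], I[3,5].
HN type (ℓ=5): μ^(1)=29; μ^(2)=-4; μ^(3)=-19/2; μ^(4)=-34/3; μ^(5)=-15

((3, 0, 0, 0, 0); (0, 0, 1, 0, 0); (0, 0, 1, 1, 0); (0, 0, 1, 1, 1); (1, 1, 0, 0, 0))


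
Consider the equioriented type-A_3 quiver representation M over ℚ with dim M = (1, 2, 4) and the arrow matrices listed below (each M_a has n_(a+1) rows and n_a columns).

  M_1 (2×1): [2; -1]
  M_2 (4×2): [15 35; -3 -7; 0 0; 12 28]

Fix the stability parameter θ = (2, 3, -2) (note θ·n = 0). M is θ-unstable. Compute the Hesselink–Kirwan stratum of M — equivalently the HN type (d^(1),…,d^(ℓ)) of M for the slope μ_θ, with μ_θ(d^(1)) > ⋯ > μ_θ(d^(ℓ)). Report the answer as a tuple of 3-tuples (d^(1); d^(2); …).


Via rank(M_{q-1}∘⋯∘M_p): M ≅ I[1,3], I[2,2], I[3,3]^3.
μ_θ-semistable layers: μ^(1)=3; μ^(2)=1; μ^(3)=-2

((0, 1, 0); (1, 1, 1); (0, 0, 3))


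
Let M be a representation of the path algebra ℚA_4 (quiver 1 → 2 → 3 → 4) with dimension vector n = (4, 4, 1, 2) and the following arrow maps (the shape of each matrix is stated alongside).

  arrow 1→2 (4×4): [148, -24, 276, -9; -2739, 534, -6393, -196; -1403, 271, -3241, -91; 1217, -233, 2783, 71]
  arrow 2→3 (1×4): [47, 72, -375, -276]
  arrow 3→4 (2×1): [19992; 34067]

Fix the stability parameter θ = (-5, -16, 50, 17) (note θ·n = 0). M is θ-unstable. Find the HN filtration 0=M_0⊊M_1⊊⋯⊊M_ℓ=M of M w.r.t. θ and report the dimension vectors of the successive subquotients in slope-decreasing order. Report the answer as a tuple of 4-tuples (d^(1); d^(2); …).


Barcode: M ≅ I[1,2]^3, I[1,4], I[4,4]. HN layers by μ_θ (3 steps, strictly decreasing):
  μ^(1)=67/2; μ^(2)=17; μ^(3)=-21/2

((0, 0, 1, 1); (0, 0, 0, 1); (4, 4, 0, 0))


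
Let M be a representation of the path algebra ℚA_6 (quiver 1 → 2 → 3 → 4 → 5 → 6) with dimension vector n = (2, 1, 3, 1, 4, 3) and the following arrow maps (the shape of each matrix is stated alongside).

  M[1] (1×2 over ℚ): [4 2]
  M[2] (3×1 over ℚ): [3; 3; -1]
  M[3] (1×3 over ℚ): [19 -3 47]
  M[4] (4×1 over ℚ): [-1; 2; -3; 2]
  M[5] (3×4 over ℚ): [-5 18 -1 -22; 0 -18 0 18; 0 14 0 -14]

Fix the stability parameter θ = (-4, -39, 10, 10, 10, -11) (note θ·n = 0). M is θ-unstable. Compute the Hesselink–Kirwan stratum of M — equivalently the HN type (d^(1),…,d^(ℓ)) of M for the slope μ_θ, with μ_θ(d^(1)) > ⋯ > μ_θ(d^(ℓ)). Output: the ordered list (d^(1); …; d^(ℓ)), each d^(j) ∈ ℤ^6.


Via rank(M_{q-1}∘⋯∘M_p): M ≅ I[1,1], I[1,5], I[3,3]^2, I[5,5], I[5,6]^2, I[6,6].
μ_θ-semistable layers: μ^(1)=10; μ^(2)=-1/2; μ^(3)=-4; μ^(4)=-11; μ^(5)=-43/2

((0, 0, 3, 1, 2, 0); (0, 0, 0, 0, 2, 2); (1, 0, 0, 0, 0, 0); (0, 0, 0, 0, 0, 1); (1, 1, 0, 0, 0, 0))


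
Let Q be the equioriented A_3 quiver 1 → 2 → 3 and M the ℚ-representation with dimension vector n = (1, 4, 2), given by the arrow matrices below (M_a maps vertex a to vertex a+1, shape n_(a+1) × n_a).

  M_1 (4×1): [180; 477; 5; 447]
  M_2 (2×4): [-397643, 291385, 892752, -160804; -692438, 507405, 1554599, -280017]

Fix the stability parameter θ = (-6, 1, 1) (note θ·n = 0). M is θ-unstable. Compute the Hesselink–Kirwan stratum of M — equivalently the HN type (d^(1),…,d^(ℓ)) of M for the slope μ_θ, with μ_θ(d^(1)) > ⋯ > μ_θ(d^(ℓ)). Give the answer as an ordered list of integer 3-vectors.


Via rank(M_{q-1}∘⋯∘M_p): M ≅ I[1,3], I[2,2]^2, I[2,3].
μ_θ-semistable layers: μ^(1)=1; μ^(2)=-6

((0, 4, 2); (1, 0, 0))


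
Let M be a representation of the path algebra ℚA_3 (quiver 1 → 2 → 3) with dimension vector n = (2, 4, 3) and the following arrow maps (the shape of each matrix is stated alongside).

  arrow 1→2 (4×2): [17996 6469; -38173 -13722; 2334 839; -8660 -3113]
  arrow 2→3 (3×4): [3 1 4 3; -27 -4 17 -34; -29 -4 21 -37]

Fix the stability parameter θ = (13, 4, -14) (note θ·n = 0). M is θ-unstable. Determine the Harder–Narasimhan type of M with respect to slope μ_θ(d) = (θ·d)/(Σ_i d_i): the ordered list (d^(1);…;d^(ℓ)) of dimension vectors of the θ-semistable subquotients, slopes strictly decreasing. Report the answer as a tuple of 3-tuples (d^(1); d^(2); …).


Interval decomposition of M: I[1,3]^2, I[2,2], I[2,3].
HN type (ℓ=3): μ^(1)=4; μ^(2)=1; μ^(3)=-5

((0, 1, 0); (2, 2, 2); (0, 1, 1))


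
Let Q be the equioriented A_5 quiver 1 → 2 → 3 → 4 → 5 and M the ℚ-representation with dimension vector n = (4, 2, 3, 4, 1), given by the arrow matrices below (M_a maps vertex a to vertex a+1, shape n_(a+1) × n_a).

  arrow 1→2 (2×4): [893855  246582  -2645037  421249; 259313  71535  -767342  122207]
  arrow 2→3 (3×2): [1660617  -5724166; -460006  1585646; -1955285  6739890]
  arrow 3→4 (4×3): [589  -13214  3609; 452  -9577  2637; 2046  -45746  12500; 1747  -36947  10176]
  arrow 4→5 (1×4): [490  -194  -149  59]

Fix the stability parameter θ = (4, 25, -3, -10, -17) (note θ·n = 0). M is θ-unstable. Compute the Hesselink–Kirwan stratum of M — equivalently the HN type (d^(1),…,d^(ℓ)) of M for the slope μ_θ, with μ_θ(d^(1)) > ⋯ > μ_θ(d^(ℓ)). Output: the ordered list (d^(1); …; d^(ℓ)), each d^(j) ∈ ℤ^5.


Interval decomposition of M: I[1,1]^2, I[1,3], I[1,5], I[3,4], I[4,4]^2.
HN type (ℓ=5): μ^(1)=11; μ^(2)=4; μ^(3)=-1/5; μ^(4)=-13/2; μ^(5)=-10

((0, 1, 1, 0, 0); (3, 0, 0, 0, 0); (1, 1, 1, 1, 1); (0, 0, 1, 1, 0); (0, 0, 0, 2, 0))


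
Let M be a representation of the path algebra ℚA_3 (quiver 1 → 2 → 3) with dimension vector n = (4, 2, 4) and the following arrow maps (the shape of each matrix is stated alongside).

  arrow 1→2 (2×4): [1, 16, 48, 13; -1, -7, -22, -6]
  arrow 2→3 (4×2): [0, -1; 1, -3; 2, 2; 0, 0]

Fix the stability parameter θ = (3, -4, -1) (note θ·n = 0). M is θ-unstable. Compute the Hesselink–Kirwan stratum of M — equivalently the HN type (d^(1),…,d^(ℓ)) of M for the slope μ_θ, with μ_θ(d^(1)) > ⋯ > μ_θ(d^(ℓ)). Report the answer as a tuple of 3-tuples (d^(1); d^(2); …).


Barcode: M ≅ I[1,1]^2, I[1,3]^2, I[3,3]^2. HN layers by μ_θ (3 steps, strictly decreasing):
  μ^(1)=3; μ^(2)=-2/3; μ^(3)=-1

((2, 0, 0); (2, 2, 2); (0, 0, 2))


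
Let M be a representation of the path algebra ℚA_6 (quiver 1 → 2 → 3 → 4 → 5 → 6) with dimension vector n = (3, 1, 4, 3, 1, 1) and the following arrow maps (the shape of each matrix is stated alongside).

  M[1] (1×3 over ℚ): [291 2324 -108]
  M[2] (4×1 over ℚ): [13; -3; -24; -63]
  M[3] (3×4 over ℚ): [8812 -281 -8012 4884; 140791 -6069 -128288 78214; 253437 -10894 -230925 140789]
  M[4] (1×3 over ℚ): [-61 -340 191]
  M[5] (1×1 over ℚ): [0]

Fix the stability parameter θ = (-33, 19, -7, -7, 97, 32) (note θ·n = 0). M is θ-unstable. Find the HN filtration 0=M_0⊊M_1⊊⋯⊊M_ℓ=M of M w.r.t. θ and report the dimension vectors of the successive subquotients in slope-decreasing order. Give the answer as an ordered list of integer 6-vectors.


Via rank(M_{q-1}∘⋯∘M_p): M ≅ I[1,1]^2, I[1,5], I[3,3], I[3,4]^2, I[6,6].
μ_θ-semistable layers: μ^(1)=97; μ^(2)=32; μ^(3)=5/3; μ^(4)=-7; μ^(5)=-33

((0, 0, 0, 0, 1, 0); (0, 0, 0, 0, 0, 1); (0, 1, 1, 1, 0, 0); (0, 0, 3, 2, 0, 0); (3, 0, 0, 0, 0, 0))


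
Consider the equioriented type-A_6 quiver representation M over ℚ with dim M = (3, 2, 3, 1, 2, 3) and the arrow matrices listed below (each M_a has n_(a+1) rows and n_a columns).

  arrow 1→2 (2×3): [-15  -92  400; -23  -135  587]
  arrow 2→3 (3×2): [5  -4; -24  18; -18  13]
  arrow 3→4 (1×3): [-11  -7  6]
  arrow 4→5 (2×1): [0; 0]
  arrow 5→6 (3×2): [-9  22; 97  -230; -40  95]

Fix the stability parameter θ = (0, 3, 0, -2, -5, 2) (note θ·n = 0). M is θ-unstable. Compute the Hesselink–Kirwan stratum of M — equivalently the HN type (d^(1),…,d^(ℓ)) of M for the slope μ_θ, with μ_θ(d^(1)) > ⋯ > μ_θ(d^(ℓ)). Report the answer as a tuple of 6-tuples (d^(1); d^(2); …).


Interval decomposition of M: I[1,1], I[1,3], I[1,4], I[3,3], I[5,6]^2, I[6,6].
HN type (ℓ=5): μ^(1)=2; μ^(2)=3/2; μ^(3)=1/3; μ^(4)=0; μ^(5)=-5

((0, 0, 0, 0, 0, 3); (0, 1, 1, 0, 0, 0); (0, 1, 1, 1, 0, 0); (3, 0, 1, 0, 0, 0); (0, 0, 0, 0, 2, 0))


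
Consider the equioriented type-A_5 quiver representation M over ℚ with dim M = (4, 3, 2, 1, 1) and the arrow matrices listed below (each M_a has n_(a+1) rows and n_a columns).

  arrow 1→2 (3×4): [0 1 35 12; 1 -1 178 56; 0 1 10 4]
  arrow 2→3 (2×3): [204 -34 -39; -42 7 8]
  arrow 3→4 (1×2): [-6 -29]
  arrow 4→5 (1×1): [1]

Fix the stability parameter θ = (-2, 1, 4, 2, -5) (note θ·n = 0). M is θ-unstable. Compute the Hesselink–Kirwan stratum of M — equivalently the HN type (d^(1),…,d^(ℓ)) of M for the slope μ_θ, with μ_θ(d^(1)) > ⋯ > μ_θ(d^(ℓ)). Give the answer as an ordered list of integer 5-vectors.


Via rank(M_{q-1}∘⋯∘M_p): M ≅ I[1,1], I[1,2], I[1,3], I[1,5].
μ_θ-semistable layers: μ^(1)=4; μ^(2)=1; μ^(3)=1/2; μ^(4)=-2

((0, 0, 1, 0, 0); (0, 2, 0, 0, 0); (0, 1, 1, 1, 1); (4, 0, 0, 0, 0))


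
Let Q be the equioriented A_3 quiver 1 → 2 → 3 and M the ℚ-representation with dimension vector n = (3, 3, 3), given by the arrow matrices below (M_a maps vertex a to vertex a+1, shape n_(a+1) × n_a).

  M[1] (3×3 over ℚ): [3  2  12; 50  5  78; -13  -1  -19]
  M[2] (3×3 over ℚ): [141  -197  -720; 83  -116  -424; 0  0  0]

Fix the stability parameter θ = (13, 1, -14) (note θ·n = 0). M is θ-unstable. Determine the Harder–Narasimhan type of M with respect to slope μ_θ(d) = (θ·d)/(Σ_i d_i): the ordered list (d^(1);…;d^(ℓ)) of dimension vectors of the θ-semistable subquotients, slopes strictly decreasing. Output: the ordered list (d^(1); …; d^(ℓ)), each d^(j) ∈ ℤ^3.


Via rank(M_{q-1}∘⋯∘M_p): M ≅ I[1,2], I[1,3]^2, I[3,3].
μ_θ-semistable layers: μ^(1)=7; μ^(2)=0; μ^(3)=-14

((1, 1, 0); (2, 2, 2); (0, 0, 1))


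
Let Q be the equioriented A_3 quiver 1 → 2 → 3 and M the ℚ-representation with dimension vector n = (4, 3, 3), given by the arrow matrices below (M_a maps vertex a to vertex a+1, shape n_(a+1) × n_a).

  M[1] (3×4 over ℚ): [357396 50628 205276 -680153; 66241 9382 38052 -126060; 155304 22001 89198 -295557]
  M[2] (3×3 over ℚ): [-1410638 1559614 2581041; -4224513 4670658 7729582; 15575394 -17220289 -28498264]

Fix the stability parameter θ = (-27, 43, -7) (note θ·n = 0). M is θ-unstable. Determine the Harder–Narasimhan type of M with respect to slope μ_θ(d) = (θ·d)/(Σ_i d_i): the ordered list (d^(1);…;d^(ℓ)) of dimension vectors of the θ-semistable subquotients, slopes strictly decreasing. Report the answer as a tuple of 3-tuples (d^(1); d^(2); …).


Barcode: M ≅ I[1,1], I[1,3]^3. HN layers by μ_θ (2 steps, strictly decreasing):
  μ^(1)=18; μ^(2)=-27

((0, 3, 3); (4, 0, 0))


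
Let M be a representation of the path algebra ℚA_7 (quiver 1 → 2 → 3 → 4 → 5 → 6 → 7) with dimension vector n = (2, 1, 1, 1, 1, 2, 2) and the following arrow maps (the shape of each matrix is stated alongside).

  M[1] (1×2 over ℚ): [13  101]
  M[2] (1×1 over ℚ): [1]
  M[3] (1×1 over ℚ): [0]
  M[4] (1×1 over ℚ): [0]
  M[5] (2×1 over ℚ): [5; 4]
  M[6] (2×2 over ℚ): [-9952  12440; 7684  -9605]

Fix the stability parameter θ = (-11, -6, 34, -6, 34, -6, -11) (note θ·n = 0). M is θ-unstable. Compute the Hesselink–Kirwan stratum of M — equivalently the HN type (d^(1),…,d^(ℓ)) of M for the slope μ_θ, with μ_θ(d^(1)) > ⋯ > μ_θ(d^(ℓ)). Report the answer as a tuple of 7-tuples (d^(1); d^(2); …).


Via rank(M_{q-1}∘⋯∘M_p): M ≅ I[1,1], I[1,3], I[4,4], I[5,6], I[6,7], I[7,7].
μ_θ-semistable layers: μ^(1)=34; μ^(2)=14; μ^(3)=-6; μ^(4)=-17/2; μ^(5)=-11

((0, 0, 1, 0, 0, 0, 0); (0, 0, 0, 0, 1, 1, 0); (0, 1, 0, 1, 0, 0, 0); (0, 0, 0, 0, 0, 1, 1); (2, 0, 0, 0, 0, 0, 1))


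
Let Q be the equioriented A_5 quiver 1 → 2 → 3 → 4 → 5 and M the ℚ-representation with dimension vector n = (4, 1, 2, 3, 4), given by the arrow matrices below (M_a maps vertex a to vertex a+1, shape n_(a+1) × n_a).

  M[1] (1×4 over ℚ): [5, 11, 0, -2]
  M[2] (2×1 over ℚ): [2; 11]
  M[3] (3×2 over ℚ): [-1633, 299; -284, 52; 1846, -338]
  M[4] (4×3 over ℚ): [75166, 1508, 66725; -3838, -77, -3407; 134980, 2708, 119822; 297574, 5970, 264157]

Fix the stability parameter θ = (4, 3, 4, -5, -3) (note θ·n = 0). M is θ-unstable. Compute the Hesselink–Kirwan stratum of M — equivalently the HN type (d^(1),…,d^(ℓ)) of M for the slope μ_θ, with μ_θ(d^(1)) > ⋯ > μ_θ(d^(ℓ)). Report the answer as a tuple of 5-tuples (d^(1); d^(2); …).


Barcode: M ≅ I[1,1]^3, I[1,4], I[3,3], I[4,5]^2, I[5,5]^2. HN layers by μ_θ (4 steps, strictly decreasing):
  μ^(1)=4; μ^(2)=3/2; μ^(3)=-3; μ^(4)=-5

((3, 0, 1, 0, 0); (1, 1, 1, 1, 0); (0, 0, 0, 0, 4); (0, 0, 0, 2, 0))


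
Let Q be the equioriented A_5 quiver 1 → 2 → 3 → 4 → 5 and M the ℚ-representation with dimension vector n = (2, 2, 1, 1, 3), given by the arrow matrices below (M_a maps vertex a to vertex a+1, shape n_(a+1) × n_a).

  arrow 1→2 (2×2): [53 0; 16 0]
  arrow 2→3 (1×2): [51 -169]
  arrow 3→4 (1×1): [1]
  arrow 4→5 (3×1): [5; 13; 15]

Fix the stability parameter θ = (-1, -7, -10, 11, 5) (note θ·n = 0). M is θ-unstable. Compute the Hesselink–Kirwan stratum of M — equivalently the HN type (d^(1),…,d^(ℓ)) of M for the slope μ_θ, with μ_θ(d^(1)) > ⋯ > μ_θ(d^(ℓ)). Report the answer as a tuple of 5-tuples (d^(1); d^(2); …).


Via rank(M_{q-1}∘⋯∘M_p): M ≅ I[1,1], I[1,5], I[2,2], I[5,5]^2.
μ_θ-semistable layers: μ^(1)=8; μ^(2)=5; μ^(3)=-1; μ^(4)=-6; μ^(5)=-7

((0, 0, 0, 1, 1); (0, 0, 0, 0, 2); (1, 0, 0, 0, 0); (1, 1, 1, 0, 0); (0, 1, 0, 0, 0))


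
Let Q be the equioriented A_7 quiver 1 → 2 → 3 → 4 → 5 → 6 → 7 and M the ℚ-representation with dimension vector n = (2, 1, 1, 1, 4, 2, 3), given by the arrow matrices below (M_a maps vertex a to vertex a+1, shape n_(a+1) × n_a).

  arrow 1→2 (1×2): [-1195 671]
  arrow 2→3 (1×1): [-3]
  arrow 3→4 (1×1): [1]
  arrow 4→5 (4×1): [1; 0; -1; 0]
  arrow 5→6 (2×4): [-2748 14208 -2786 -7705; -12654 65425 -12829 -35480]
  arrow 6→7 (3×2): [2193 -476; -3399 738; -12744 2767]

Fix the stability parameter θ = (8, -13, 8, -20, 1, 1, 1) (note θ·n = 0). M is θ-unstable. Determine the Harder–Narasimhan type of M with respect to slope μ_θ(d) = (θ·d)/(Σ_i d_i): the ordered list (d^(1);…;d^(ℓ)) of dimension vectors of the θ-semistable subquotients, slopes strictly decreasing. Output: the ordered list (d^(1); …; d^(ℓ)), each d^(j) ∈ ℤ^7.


Interval decomposition of M: I[1,1], I[1,7], I[5,5]^2, I[5,7], I[7,7].
HN type (ℓ=3): μ^(1)=8; μ^(2)=1; μ^(3)=-17/4

((1, 0, 0, 0, 0, 0, 0); (0, 0, 0, 0, 4, 2, 3); (1, 1, 1, 1, 0, 0, 0))


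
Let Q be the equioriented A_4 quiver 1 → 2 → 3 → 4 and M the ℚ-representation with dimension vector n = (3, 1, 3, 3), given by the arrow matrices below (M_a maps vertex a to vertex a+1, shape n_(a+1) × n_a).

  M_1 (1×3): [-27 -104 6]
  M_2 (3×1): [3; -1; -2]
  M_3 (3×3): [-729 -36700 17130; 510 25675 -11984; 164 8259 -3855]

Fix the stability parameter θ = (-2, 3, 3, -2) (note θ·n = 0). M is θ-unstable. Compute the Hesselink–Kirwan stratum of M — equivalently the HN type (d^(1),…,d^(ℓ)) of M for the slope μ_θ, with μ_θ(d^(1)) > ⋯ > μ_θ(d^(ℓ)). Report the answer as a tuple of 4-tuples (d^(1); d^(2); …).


Via rank(M_{q-1}∘⋯∘M_p): M ≅ I[1,1]^2, I[1,4], I[3,4]^2.
μ_θ-semistable layers: μ^(1)=4/3; μ^(2)=1/2; μ^(3)=-2

((0, 1, 1, 1); (0, 0, 2, 2); (3, 0, 0, 0))


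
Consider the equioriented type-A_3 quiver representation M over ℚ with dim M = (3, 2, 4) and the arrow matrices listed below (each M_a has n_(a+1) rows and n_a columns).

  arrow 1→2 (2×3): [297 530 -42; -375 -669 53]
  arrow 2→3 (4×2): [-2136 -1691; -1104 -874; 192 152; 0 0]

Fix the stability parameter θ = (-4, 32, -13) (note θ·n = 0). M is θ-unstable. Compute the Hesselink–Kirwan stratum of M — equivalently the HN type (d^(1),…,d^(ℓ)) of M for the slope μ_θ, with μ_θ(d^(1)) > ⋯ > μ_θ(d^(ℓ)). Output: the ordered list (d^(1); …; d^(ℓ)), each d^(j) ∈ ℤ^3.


Via rank(M_{q-1}∘⋯∘M_p): M ≅ I[1,1], I[1,2], I[1,3], I[3,3]^3.
μ_θ-semistable layers: μ^(1)=32; μ^(2)=19/2; μ^(3)=-4; μ^(4)=-13

((0, 1, 0); (0, 1, 1); (3, 0, 0); (0, 0, 3))


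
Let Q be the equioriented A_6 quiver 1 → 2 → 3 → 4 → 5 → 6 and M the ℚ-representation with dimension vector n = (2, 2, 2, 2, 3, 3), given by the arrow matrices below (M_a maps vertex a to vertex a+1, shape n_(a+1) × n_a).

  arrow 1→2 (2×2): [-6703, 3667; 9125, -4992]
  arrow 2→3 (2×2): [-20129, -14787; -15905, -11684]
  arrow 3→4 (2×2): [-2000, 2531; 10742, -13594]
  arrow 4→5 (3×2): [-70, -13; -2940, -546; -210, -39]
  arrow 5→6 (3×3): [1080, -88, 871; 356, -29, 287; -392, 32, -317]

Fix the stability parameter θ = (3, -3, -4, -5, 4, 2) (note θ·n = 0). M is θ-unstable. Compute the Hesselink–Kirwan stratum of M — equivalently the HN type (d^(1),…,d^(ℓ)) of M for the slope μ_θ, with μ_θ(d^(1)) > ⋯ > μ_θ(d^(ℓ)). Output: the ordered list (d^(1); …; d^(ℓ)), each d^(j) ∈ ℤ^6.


Barcode: M ≅ I[1,4], I[1,6], I[5,5], I[5,6], I[6,6]. HN layers by μ_θ (4 steps, strictly decreasing):
  μ^(1)=4; μ^(2)=3; μ^(3)=2; μ^(4)=-9/4

((0, 0, 0, 0, 1, 0); (0, 0, 0, 0, 2, 2); (0, 0, 0, 0, 0, 1); (2, 2, 2, 2, 0, 0))


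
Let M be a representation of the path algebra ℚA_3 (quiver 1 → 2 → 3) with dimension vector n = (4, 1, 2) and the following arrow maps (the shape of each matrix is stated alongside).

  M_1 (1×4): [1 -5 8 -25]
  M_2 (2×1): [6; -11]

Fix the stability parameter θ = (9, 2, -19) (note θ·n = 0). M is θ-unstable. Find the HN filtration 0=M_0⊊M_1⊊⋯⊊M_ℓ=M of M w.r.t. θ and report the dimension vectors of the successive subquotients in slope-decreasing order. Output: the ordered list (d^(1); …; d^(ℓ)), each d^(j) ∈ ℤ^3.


Barcode: M ≅ I[1,1]^3, I[1,3], I[3,3]. HN layers by μ_θ (3 steps, strictly decreasing):
  μ^(1)=9; μ^(2)=-8/3; μ^(3)=-19

((3, 0, 0); (1, 1, 1); (0, 0, 1))


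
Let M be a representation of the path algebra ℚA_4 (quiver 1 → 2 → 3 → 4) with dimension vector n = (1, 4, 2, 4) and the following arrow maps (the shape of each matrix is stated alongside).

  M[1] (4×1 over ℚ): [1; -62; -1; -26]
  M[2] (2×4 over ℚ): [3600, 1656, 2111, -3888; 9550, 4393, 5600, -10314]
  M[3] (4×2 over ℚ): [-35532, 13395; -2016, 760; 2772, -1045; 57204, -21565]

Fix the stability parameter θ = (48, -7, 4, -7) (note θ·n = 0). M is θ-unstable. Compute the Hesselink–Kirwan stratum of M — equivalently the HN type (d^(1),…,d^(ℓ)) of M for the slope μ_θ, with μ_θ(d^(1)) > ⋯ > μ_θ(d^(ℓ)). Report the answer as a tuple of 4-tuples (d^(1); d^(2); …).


Via rank(M_{q-1}∘⋯∘M_p): M ≅ I[1,3], I[2,2]^2, I[2,4], I[4,4]^3.
μ_θ-semistable layers: μ^(1)=15; μ^(2)=-3/2; μ^(3)=-7

((1, 1, 1, 0); (0, 0, 1, 1); (0, 3, 0, 3))


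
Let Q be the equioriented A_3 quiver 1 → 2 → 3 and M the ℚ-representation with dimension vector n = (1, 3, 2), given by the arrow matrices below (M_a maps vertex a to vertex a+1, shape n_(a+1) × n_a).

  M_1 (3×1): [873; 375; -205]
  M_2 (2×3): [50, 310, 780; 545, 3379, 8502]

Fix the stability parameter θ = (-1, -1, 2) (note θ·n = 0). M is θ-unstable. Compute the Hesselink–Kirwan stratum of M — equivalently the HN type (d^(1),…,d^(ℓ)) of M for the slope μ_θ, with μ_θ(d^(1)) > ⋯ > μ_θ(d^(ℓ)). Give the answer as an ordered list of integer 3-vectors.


Via rank(M_{q-1}∘⋯∘M_p): M ≅ I[1,2], I[2,2], I[2,3], I[3,3].
μ_θ-semistable layers: μ^(1)=2; μ^(2)=-1

((0, 0, 2); (1, 3, 0))
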